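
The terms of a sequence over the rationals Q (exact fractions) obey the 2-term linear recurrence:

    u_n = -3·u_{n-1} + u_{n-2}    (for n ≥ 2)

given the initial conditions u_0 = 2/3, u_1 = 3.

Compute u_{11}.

u_2 = -3·3 + 1·2/3 = -25/3
u_3 = -3·-25/3 + 1·3 = 28
u_4 = -3·28 + 1·-25/3 = -277/3
u_5 = -3·-277/3 + 1·28 = 305
u_6 = -3·305 + 1·-277/3 = -3022/3
u_7 = -3·-3022/3 + 1·305 = 3327
u_8 = -3·3327 + 1·-3022/3 = -32965/3
u_9 = -3·-32965/3 + 1·3327 = 36292
u_10 = -3·36292 + 1·-32965/3 = -359593/3
u_11 = -3·-359593/3 + 1·36292 = 395885

395885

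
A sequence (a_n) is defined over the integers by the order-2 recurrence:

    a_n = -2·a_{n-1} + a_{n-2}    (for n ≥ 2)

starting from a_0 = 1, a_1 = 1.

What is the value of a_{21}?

22619537

a_2 = -2·1 + 1·1 = -1
a_3 = -2·-1 + 1·1 = 3
a_4 = -2·3 + 1·-1 = -7
a_5 = -2·-7 + 1·3 = 17
a_6 = -2·17 + 1·-7 = -41
a_7 = -2·-41 + 1·17 = 99
a_8 = -2·99 + 1·-41 = -239
a_9 = -2·-239 + 1·99 = 577
a_10 = -2·577 + 1·-239 = -1393
a_11 = -2·-1393 + 1·577 = 3363
a_12 = -2·3363 + 1·-1393 = -8119
a_13 = -2·-8119 + 1·3363 = 19601
a_14 = -2·19601 + 1·-8119 = -47321
a_15 = -2·-47321 + 1·19601 = 114243
a_16 = -2·114243 + 1·-47321 = -275807
a_17 = -2·-275807 + 1·114243 = 665857
a_18 = -2·665857 + 1·-275807 = -1607521
a_19 = -2·-1607521 + 1·665857 = 3880899
a_20 = -2·3880899 + 1·-1607521 = -9369319
a_21 = -2·-9369319 + 1·3880899 = 22619537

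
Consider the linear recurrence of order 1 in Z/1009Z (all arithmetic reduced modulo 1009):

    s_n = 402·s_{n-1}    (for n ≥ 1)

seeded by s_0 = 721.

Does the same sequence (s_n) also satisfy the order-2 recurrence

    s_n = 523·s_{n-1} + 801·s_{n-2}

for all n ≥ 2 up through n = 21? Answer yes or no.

Terms s_0..s_21: 721, 259, 191, 98, 45, 937, 317, 300, 529, 768, 991, 836, 75, 889, 192, 500, 209, 271, 979, 48, 125, 809
n=2: candidate gives 624, actual s_2 = 191 ✗

no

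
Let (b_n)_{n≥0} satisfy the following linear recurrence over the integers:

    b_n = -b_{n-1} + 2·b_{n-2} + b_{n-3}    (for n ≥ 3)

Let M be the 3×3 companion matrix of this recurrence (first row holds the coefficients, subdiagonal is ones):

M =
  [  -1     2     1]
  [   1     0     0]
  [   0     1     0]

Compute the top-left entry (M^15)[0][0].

-5373

(M^15)[0][0] is the top entry after applying M 15 times to the unit state (1, 0, 0). Equivalently it is h_{17} for the auxiliary sequence (h_n) obeying the same recurrence with h_2 = 1 and h_i = 0 for 0 ≤ i < 2:
h_3 = -1·1 + 2·0 + 1·0 = -1
h_4 = -1·-1 + 2·1 + 1·0 = 3
h_5 = -1·3 + 2·-1 + 1·1 = -4
h_6 = -1·-4 + 2·3 + 1·-1 = 9
h_7 = -1·9 + 2·-4 + 1·3 = -14
h_8 = -1·-14 + 2·9 + 1·-4 = 28
h_9 = -1·28 + 2·-14 + 1·9 = -47
h_10 = -1·-47 + 2·28 + 1·-14 = 89
h_11 = -1·89 + 2·-47 + 1·28 = -155
h_12 = -1·-155 + 2·89 + 1·-47 = 286
h_13 = -1·286 + 2·-155 + 1·89 = -507
h_14 = -1·-507 + 2·286 + 1·-155 = 924
h_15 = -1·924 + 2·-507 + 1·286 = -1652
h_16 = -1·-1652 + 2·924 + 1·-507 = 2993
h_17 = -1·2993 + 2·-1652 + 1·924 = -5373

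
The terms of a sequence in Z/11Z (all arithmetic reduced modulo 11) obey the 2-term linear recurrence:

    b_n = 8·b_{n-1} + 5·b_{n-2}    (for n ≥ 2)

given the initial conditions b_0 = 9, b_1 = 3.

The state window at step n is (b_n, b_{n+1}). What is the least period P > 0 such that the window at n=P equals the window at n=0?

120

n=0: window = (9, 3)
n=1: window = (3, 3)
n=2: window = (3, 6)
n=3: window = (6, 8)
n=4: window = (8, 6)
n=5: window = (6, 0)
n=6: window = (0, 8)
n=7: window = (8, 9)
n=8: window = (9, 2)
n=9: window = (2, 6)
n=10: window = (6, 3)
n=11: window = (3, 10)
n=12: window = (10, 7)
n=13: window = (7, 7)
n=14: window = (7, 3)
n=15: window = (3, 4)
n=16: window = (4, 3)
n=17: window = (3, 0)
n=18: window = (0, 4)
n=19: window = (4, 10)
n=20: window = (10, 1)
n=21: window = (1, 3)
n=22: window = (3, 7)
n=23: window = (7, 5)
n=24: window = (5, 9)
n=25: window = (9, 9)
n=26: window = (9, 7)
n=27: window = (7, 2)
n=28: window = (2, 7)
n=29: window = (7, 0)
n=30: window = (0, 2)
n=31: window = (2, 5)
n=32: window = (5, 6)
n=33: window = (6, 7)
n=34: window = (7, 9)
n=35: window = (9, 8)
n=36: window = (8, 10)
n=37: window = (10, 10)
n=38: window = (10, 9)
n=39: window = (9, 1)
n=40: window = (1, 9)
…
n=118: window = (1, 6)
n=119: window = (6, 9)
n=120: window = (9, 3)
window at n=120 equals window at n=0 → period = 120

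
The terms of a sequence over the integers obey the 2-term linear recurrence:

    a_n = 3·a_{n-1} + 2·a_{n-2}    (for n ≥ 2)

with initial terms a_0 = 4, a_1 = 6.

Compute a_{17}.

a_2 = 3·6 + 2·4 = 26
a_3 = 3·26 + 2·6 = 90
a_4 = 3·90 + 2·26 = 322
a_5 = 3·322 + 2·90 = 1146
a_6 = 3·1146 + 2·322 = 4082
a_7 = 3·4082 + 2·1146 = 14538
a_8 = 3·14538 + 2·4082 = 51778
a_9 = 3·51778 + 2·14538 = 184410
a_10 = 3·184410 + 2·51778 = 656786
a_11 = 3·656786 + 2·184410 = 2339178
a_12 = 3·2339178 + 2·656786 = 8331106
a_13 = 3·8331106 + 2·2339178 = 29671674
a_14 = 3·29671674 + 2·8331106 = 105677234
a_15 = 3·105677234 + 2·29671674 = 376375050
a_16 = 3·376375050 + 2·105677234 = 1340479618
a_17 = 3·1340479618 + 2·376375050 = 4774188954

4774188954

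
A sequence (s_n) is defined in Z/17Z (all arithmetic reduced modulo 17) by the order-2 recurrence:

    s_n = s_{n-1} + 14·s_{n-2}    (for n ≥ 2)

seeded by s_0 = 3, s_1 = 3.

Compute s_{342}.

13

s_2 = 1·3 + 14·3 = 11
s_3 = 1·11 + 14·3 = 2
s_4 = 1·2 + 14·11 = 3
s_5 = 1·3 + 14·2 = 14
s_6 = 1·14 + 14·3 = 5
s_7 = 1·5 + 14·14 = 14
Continuing the recurrence:
  s_8 = 16;  s_9 = 8;  s_10 = 11;  s_11 = 4;  s_12 = 5;  s_13 = 10
  s_14 = 12;  s_15 = 16;  s_16 = 14;  s_17 = 0;  s_18 = 9;  s_19 = 9
  s_20 = 16;  s_21 = 6;  s_22 = 9;  s_23 = 8;  s_24 = 15;  s_25 = 8
  s_26 = 14;  s_27 = 7;  s_28 = 16;  s_29 = 12;  s_30 = 15;  s_31 = 13
  s_32 = 2;  s_33 = 14;  s_34 = 8;  s_35 = 0;  s_36 = 10;  s_37 = 10
  s_38 = 14;  s_39 = 1;  s_40 = 10;  s_41 = 7;  s_42 = 11;  s_43 = 7
  s_44 = 8;  s_45 = 4;  s_46 = 14;  s_47 = 2;  s_48 = 11;  s_49 = 5
  s_50 = 6;  s_51 = 8;  s_52 = 7;  s_53 = 0;  s_54 = 13;  s_55 = 13
  s_56 = 8;  s_57 = 3;  s_58 = 13;  s_59 = 4;  s_60 = 16;  s_61 = 4
  s_62 = 7;  s_63 = 12;  s_64 = 8;  s_65 = 6;  s_66 = 16;  s_67 = 15
  s_68 = 1;  s_69 = 7;  s_70 = 4;  s_71 = 0;  s_72 = 5;  s_73 = 5
  s_74 = 7;  s_75 = 9;  s_76 = 5;  s_77 = 12;  s_78 = 14;  s_79 = 12
  s_80 = 4;  s_81 = 2;  s_82 = 7;  s_83 = 1;  s_84 = 14;  s_85 = 11
  s_86 = 3;  s_87 = 4;  s_88 = 12;  s_89 = 0;  s_90 = 15;  s_91 = 15
  s_92 = 4;  s_93 = 10;  s_94 = 15;  s_95 = 2;  s_96 = 8;  s_97 = 2
  s_98 = 12;  s_99 = 6;  s_100 = 4;  s_101 = 3;  s_102 = 8;  s_103 = 16
  s_104 = 9;  s_105 = 12;  s_106 = 2;  s_107 = 0;  s_108 = 11;  s_109 = 11
  s_110 = 12;  s_111 = 13;  s_112 = 11;  s_113 = 6;  s_114 = 7;  s_115 = 6
  s_116 = 2;  s_117 = 1;  s_118 = 12;  s_119 = 9;  s_120 = 7;  s_121 = 14
  s_122 = 10;  s_123 = 2;  s_124 = 6;  s_125 = 0;  s_126 = 16;  s_127 = 16
  s_128 = 2;  s_129 = 5;  s_130 = 16;  s_131 = 1;  s_132 = 4;  s_133 = 1
  s_134 = 6;  s_135 = 3;  s_136 = 2;  s_137 = 10;  s_138 = 4;  s_139 = 8
  s_140 = 13;  s_141 = 6;  s_142 = 1;  s_143 = 0;  s_144 = 14;  s_145 = 14
  s_146 = 6;  s_147 = 15;  s_148 = 14;  s_149 = 3;  s_150 = 12;  s_151 = 3
  s_152 = 1;  s_153 = 9;  s_154 = 6;  s_155 = 13;  s_156 = 12;  s_157 = 7
  s_158 = 5;  s_159 = 1;  s_160 = 3;  s_161 = 0;  s_162 = 8;  s_163 = 8
  s_164 = 1;  s_165 = 11;  s_166 = 8;  s_167 = 9;  s_168 = 2;  s_169 = 9
  s_170 = 3;  s_171 = 10;  s_172 = 1;  s_173 = 5;  s_174 = 2;  s_175 = 4
  s_176 = 15;  s_177 = 3;  s_178 = 9;  s_179 = 0;  s_180 = 7;  s_181 = 7
  s_182 = 3;  s_183 = 16;  s_184 = 7;  s_185 = 10;  s_186 = 6;  s_187 = 10
  s_188 = 9;  s_189 = 13;  s_190 = 3;  s_191 = 15;  s_192 = 6;  s_193 = 12
  s_194 = 11;  s_195 = 9;  s_196 = 10;  s_197 = 0;  s_198 = 4;  s_199 = 4
  s_200 = 9;  s_201 = 14;  s_202 = 4;  s_203 = 13;  s_204 = 1;  s_205 = 13
  s_206 = 10;  s_207 = 5;  s_208 = 9;  s_209 = 11;  s_210 = 1;  s_211 = 2
  s_212 = 16;  s_213 = 10;  s_214 = 13;  s_215 = 0;  s_216 = 12;  s_217 = 12
  s_218 = 10;  s_219 = 8;  s_220 = 12;  s_221 = 5;  s_222 = 3;  s_223 = 5
  s_224 = 13;  s_225 = 15;  s_226 = 10;  s_227 = 16;  s_228 = 3;  s_229 = 6
  s_230 = 14;  s_231 = 13;  s_232 = 5;  s_233 = 0;  s_234 = 2;  s_235 = 2
  s_236 = 13;  s_237 = 7;  s_238 = 2;  s_239 = 15;  s_240 = 9;  s_241 = 15
  s_242 = 5;  s_243 = 11;  s_244 = 13;  s_245 = 14;  s_246 = 9;  s_247 = 1
  s_248 = 8;  s_249 = 5;  s_250 = 15;  s_251 = 0;  s_252 = 6;  s_253 = 6
  s_254 = 5;  s_255 = 4;  s_256 = 6;  s_257 = 11;  s_258 = 10;  s_259 = 11
  s_260 = 15;  s_261 = 16;  s_262 = 5;  s_263 = 8;  s_264 = 10;  s_265 = 3
  s_266 = 7;  s_267 = 15;  s_268 = 11;  s_269 = 0;  s_270 = 1;  s_271 = 1
  s_272 = 15;  s_273 = 12;  s_274 = 1;  s_275 = 16;  s_276 = 13;  s_277 = 16
  s_278 = 11;  s_279 = 14;  s_280 = 15;  s_281 = 7;  s_282 = 13;  s_283 = 9
  s_284 = 4;  s_285 = 11;  s_286 = 16;  s_287 = 0;  s_288 = 3;  s_289 = 3
  s_290 = 11;  s_291 = 2;  s_292 = 3;  s_293 = 14;  s_294 = 5;  s_295 = 14
  s_296 = 16;  s_297 = 8;  s_298 = 11;  s_299 = 4;  s_300 = 5;  s_301 = 10
  s_302 = 12;  s_303 = 16;  s_304 = 14;  s_305 = 0;  s_306 = 9;  s_307 = 9
  s_308 = 16;  s_309 = 6;  s_310 = 9;  s_311 = 8;  s_312 = 15;  s_313 = 8
  s_314 = 14;  s_315 = 7;  s_316 = 16;  s_317 = 12;  s_318 = 15;  s_319 = 13
  s_320 = 2;  s_321 = 14;  s_322 = 8;  s_323 = 0;  s_324 = 10;  s_325 = 10
  s_326 = 14;  s_327 = 1;  s_328 = 10;  s_329 = 7;  s_330 = 11;  s_331 = 7
  s_332 = 8;  s_333 = 4;  s_334 = 14;  s_335 = 2;  s_336 = 11;  s_337 = 5
  s_338 = 6;  s_339 = 8;  s_340 = 7
s_341 = 1·7 + 14·8 = 0
s_342 = 1·0 + 14·7 = 13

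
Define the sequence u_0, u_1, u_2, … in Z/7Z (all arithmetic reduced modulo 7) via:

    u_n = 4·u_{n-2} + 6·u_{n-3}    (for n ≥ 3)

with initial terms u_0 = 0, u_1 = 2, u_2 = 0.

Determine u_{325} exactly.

1

u_3 = 0·0 + 4·2 + 6·0 = 1
u_4 = 0·1 + 4·0 + 6·2 = 5
u_5 = 0·5 + 4·1 + 6·0 = 4
u_6 = 0·4 + 4·5 + 6·1 = 5
u_7 = 0·5 + 4·4 + 6·5 = 4
u_8 = 0·4 + 4·5 + 6·4 = 2
u_9 = 0·2 + 4·4 + 6·5 = 4
u_10 = 0·4 + 4·2 + 6·4 = 4
u_11 = 0·4 + 4·4 + 6·2 = 0
u_12 = 0·0 + 4·4 + 6·4 = 5
u_13 = 0·5 + 4·0 + 6·4 = 3
u_14 = 0·3 + 4·5 + 6·0 = 6
u_15 = 0·6 + 4·3 + 6·5 = 0
u_16 = 0·0 + 4·6 + 6·3 = 0
u_17 = 0·0 + 4·0 + 6·6 = 1
u_18 = 0·1 + 4·0 + 6·0 = 0
u_19 = 0·0 + 4·1 + 6·0 = 4
u_20 = 0·4 + 4·0 + 6·1 = 6
u_21 = 0·6 + 4·4 + 6·0 = 2
u_22 = 0·2 + 4·6 + 6·4 = 6
u_23 = 0·6 + 4·2 + 6·6 = 2
u_24 = 0·2 + 4·6 + 6·2 = 1
u_25 = 0·1 + 4·2 + 6·6 = 2
u_26 = 0·2 + 4·1 + 6·2 = 2
u_27 = 0·2 + 4·2 + 6·1 = 0
u_28 = 0·0 + 4·2 + 6·2 = 6
u_29 = 0·6 + 4·0 + 6·2 = 5
u_30 = 0·5 + 4·6 + 6·0 = 3
u_31 = 0·3 + 4·5 + 6·6 = 0
u_32 = 0·0 + 4·3 + 6·5 = 0
u_33 = 0·0 + 4·0 + 6·3 = 4
u_34 = 0·4 + 4·0 + 6·0 = 0
u_35 = 0·0 + 4·4 + 6·0 = 2
u_36 = 0·2 + 4·0 + 6·4 = 3
u_37 = 0·3 + 4·2 + 6·0 = 1
u_38 = 0·1 + 4·3 + 6·2 = 3
u_39 = 0·3 + 4·1 + 6·3 = 1
u_40 = 0·1 + 4·3 + 6·1 = 4
u_41 = 0·4 + 4·1 + 6·3 = 1
u_42 = 0·1 + 4·4 + 6·1 = 1
u_43 = 0·1 + 4·1 + 6·4 = 0
u_44 = 0·0 + 4·1 + 6·1 = 3
u_45 = 0·3 + 4·0 + 6·1 = 6
u_46 = 0·6 + 4·3 + 6·0 = 5
u_47 = 0·5 + 4·6 + 6·3 = 0
u_48 = 0·0 + 4·5 + 6·6 = 0
u_49 = 0·0 + 4·0 + 6·5 = 2
u_50 = 0·2 + 4·0 + 6·0 = 0
(u_48, u_49, u_50) = (0, 2, 0) = (u_0, u_1, u_2), so the sequence has period 48.
325 ≡ 37 (mod 48), hence u_325 = u_37 = 1.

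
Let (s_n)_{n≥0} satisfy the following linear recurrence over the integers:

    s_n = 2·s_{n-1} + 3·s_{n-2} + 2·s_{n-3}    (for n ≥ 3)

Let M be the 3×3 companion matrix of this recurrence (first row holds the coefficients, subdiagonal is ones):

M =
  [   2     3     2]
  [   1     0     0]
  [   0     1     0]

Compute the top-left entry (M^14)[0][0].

6706527

(M^14)[0][0] is the top entry after applying M 14 times to the unit state (1, 0, 0). Equivalently it is h_{16} for the auxiliary sequence (h_n) obeying the same recurrence with h_2 = 1 and h_i = 0 for 0 ≤ i < 2:
h_3 = 2·1 + 3·0 + 2·0 = 2
h_4 = 2·2 + 3·1 + 2·0 = 7
h_5 = 2·7 + 3·2 + 2·1 = 22
h_6 = 2·22 + 3·7 + 2·2 = 69
h_7 = 2·69 + 3·22 + 2·7 = 218
h_8 = 2·218 + 3·69 + 2·22 = 687
h_9 = 2·687 + 3·218 + 2·69 = 2166
h_10 = 2·2166 + 3·687 + 2·218 = 6829
h_11 = 2·6829 + 3·2166 + 2·687 = 21530
h_12 = 2·21530 + 3·6829 + 2·2166 = 67879
h_13 = 2·67879 + 3·21530 + 2·6829 = 214006
h_14 = 2·214006 + 3·67879 + 2·21530 = 674709
h_15 = 2·674709 + 3·214006 + 2·67879 = 2127194
h_16 = 2·2127194 + 3·674709 + 2·214006 = 6706527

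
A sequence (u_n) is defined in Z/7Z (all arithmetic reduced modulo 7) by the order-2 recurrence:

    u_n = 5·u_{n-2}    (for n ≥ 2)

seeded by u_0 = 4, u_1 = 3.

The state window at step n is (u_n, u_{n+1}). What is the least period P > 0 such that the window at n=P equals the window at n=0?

12

n=0: window = (4, 3)
n=1: window = (3, 6)
n=2: window = (6, 1)
n=3: window = (1, 2)
n=4: window = (2, 5)
n=5: window = (5, 3)
n=6: window = (3, 4)
n=7: window = (4, 1)
n=8: window = (1, 6)
n=9: window = (6, 5)
n=10: window = (5, 2)
n=11: window = (2, 4)
n=12: window = (4, 3)
window at n=12 equals window at n=0 → period = 12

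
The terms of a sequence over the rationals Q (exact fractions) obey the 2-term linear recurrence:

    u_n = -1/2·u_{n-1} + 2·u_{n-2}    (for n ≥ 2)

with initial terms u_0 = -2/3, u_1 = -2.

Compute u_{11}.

-213463/1536

u_2 = -1/2·-2 + 2·-2/3 = -1/3
u_3 = -1/2·-1/3 + 2·-2 = -23/6
u_4 = -1/2·-23/6 + 2·-1/3 = 5/4
u_5 = -1/2·5/4 + 2·-23/6 = -199/24
u_6 = -1/2·-199/24 + 2·5/4 = 319/48
u_7 = -1/2·319/48 + 2·-199/24 = -637/32
u_8 = -1/2·-637/32 + 2·319/48 = 4463/192
u_9 = -1/2·4463/192 + 2·-637/32 = -19751/384
u_10 = -1/2·-19751/384 + 2·4463/192 = 18485/256
u_11 = -1/2·18485/256 + 2·-19751/384 = -213463/1536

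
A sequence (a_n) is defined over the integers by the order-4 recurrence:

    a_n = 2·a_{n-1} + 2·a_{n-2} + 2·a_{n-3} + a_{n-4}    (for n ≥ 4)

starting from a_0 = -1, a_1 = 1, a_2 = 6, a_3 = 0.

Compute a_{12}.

a_4 = 2·0 + 2·6 + 2·1 + 1·-1 = 13
a_5 = 2·13 + 2·0 + 2·6 + 1·1 = 39
a_6 = 2·39 + 2·13 + 2·0 + 1·6 = 110
a_7 = 2·110 + 2·39 + 2·13 + 1·0 = 324
a_8 = 2·324 + 2·110 + 2·39 + 1·13 = 959
a_9 = 2·959 + 2·324 + 2·110 + 1·39 = 2825
a_10 = 2·2825 + 2·959 + 2·324 + 1·110 = 8326
a_11 = 2·8326 + 2·2825 + 2·959 + 1·324 = 24544
a_12 = 2·24544 + 2·8326 + 2·2825 + 1·959 = 72349

72349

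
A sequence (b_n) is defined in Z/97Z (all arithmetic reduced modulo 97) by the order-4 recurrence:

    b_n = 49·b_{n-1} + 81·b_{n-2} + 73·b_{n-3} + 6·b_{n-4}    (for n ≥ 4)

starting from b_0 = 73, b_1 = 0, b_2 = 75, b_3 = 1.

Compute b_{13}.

27

b_4 = 49·1 + 81·75 + 73·0 + 6·73 = 63
b_5 = 49·63 + 81·1 + 73·75 + 6·0 = 10
b_6 = 49·10 + 81·63 + 73·1 + 6·75 = 5
b_7 = 49·5 + 81·10 + 73·63 + 6·1 = 34
b_8 = 49·34 + 81·5 + 73·10 + 6·63 = 75
b_9 = 49·75 + 81·34 + 73·5 + 6·10 = 64
b_10 = 49·64 + 81·75 + 73·34 + 6·5 = 83
b_11 = 49·83 + 81·64 + 73·75 + 6·34 = 89
b_12 = 49·89 + 81·83 + 73·64 + 6·75 = 7
b_13 = 49·7 + 81·89 + 73·83 + 6·64 = 27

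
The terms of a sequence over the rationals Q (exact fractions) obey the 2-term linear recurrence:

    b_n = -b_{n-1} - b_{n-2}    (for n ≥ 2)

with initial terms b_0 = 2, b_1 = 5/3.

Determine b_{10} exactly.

5/3

b_2 = -1·5/3 + -1·2 = -11/3
b_3 = -1·-11/3 + -1·5/3 = 2
b_4 = -1·2 + -1·-11/3 = 5/3
(b_3, b_4) = (2, 5/3) = (b_0, b_1), so the sequence has period 3.
10 ≡ 1 (mod 3), hence b_10 = b_1 = 5/3.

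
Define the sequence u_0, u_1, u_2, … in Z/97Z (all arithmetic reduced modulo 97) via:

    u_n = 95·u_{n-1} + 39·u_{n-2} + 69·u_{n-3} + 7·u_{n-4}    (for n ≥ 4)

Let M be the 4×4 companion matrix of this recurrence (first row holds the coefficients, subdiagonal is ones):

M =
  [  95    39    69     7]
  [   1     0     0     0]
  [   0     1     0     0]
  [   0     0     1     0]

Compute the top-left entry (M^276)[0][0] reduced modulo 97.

88

(M^276)[0][0] is the top entry after applying M 276 times to the unit state (1, 0, 0, 0). Equivalently it is h_{279} for the auxiliary sequence (h_n) obeying the same recurrence with h_3 = 1 and h_i = 0 for 0 ≤ i < 3:
h_4 = 95·1 + 39·0 + 69·0 + 7·0 = 95
h_5 = 95·95 + 39·1 + 69·0 + 7·0 = 43
h_6 = 95·43 + 39·95 + 69·1 + 7·0 = 2
h_7 = 95·2 + 39·43 + 69·95 + 7·1 = 87
h_8 = 95·87 + 39·2 + 69·43 + 7·95 = 44
h_9 = 95·44 + 39·87 + 69·2 + 7·43 = 58
Continuing the recurrence:
  h_10 = 51;  h_11 = 82;  h_12 = 24;  h_13 = 91;  h_14 = 76;  h_15 = 1
  h_16 = 0;  h_17 = 3;  h_18 = 13;  h_19 = 1;  h_20 = 33;  h_21 = 18
  h_22 = 53;  h_23 = 67;  h_24 = 11;  h_25 = 69;  h_26 = 47;  h_27 = 42
  h_28 = 88;  h_29 = 47;  h_30 = 66;  h_31 = 16;  h_32 = 96;  h_33 = 77
  h_34 = 15;  h_35 = 9;  h_36 = 53;  h_37 = 73;  h_38 = 28;  h_39 = 12
  h_40 = 74;  h_41 = 47;  h_42 = 33;  h_43 = 70;  h_44 = 58;  h_45 = 79
  h_46 = 84;  h_47 = 33;  h_48 = 46;  h_49 = 75;  h_50 = 47;  h_51 = 28
  h_52 = 96;  h_53 = 12;  h_54 = 64;  h_55 = 79;  h_56 = 55;  h_57 = 2
  h_58 = 86;  h_59 = 83;  h_60 = 25;  h_61 = 17;  h_62 = 92;  h_63 = 69
  h_64 = 45;  h_65 = 47;  h_66 = 82;  h_67 = 19;  h_68 = 25;  h_69 = 82
  h_70 = 77;  h_71 = 52;  h_72 = 2;  h_73 = 54;  h_74 = 23;  h_75 = 40
  h_76 = 95;  h_77 = 37;  h_78 = 53;  h_79 = 24;  h_80 = 96;  h_81 = 4
  h_82 = 40;  h_83 = 78;  h_84 = 24;  h_85 = 59;  h_86 = 78;  h_87 = 79
  h_88 = 42;  h_89 = 62;  h_90 = 42;  h_91 = 62;  h_92 = 72;  h_93 = 77
  h_94 = 48;  h_95 = 64;  h_96 = 92;  h_97 = 52;  h_98 = 88;  h_99 = 15
  h_100 = 68;  h_101 = 95;  h_102 = 39;  h_103 = 82;  h_104 = 46;  h_105 = 60
  h_106 = 39;  h_107 = 93;  h_108 = 74;  h_109 = 91;  h_110 = 82;  h_111 = 24
  h_112 = 53;  h_113 = 44;  h_114 = 38;  h_115 = 33;  h_116 = 70;  h_117 = 3
  h_118 = 29;  h_119 = 76;  h_120 = 27;  h_121 = 82;  h_122 = 31;  h_123 = 2
  h_124 = 68;  h_125 = 36;  h_126 = 25;  h_127 = 46;  h_128 = 60;  h_129 = 62
  h_130 = 36;  h_131 = 18;  h_132 = 52;  h_133 = 24;  h_134 = 79;  h_135 = 30
  h_136 = 94;  h_137 = 5;  h_138 = 71;  h_139 = 56;  h_140 = 71;  h_141 = 89
  h_142 = 65;  h_143 = 96;  h_144 = 57;  h_145 = 8;  h_146 = 71;  h_147 = 22
  h_148 = 87;  h_149 = 13;  h_150 = 47;  h_151 = 71;  h_152 = 93;  h_153 = 0
  h_154 = 28;  h_155 = 68;  h_156 = 55;  h_157 = 12;  h_158 = 25;  h_159 = 33
  h_160 = 85;  h_161 = 16;  h_162 = 12;  h_163 = 3;  h_164 = 27;  h_165 = 33
  h_166 = 17;  h_167 = 33;  h_168 = 56;  h_169 = 57;  h_170 = 4;  h_171 = 5
  h_172 = 9;  h_173 = 76;  h_174 = 87;  h_175 = 51;  h_176 = 62;  h_177 = 58
  h_178 = 28;  h_179 = 51;  h_180 = 91;  h_181 = 71;  h_182 = 41;  h_183 = 11
  h_184 = 32;  h_185 = 5;  h_186 = 53;  h_187 = 46;  h_188 = 22;  h_189 = 10
  h_190 = 18;  h_191 = 60;  h_192 = 68;  h_193 = 24;  h_194 = 80;  h_195 = 68
  h_196 = 72;  h_197 = 48;  h_198 = 10;  h_199 = 21;  h_200 = 90;  h_201 = 16
  h_202 = 50;  h_203 = 91;  h_204 = 10;  h_205 = 10;  h_206 = 15;  h_207 = 38
  h_208 = 8;  h_209 = 49;  h_210 = 31;  h_211 = 48;  h_212 = 88;  h_213 = 7
  h_214 = 60;  h_215 = 62;  h_216 = 17;  h_217 = 74;  h_218 = 72;  h_219 = 81
  h_220 = 14;  h_221 = 81;  h_222 = 75;  h_223 = 80;  h_224 = 13;  h_225 = 9
  h_226 = 35;  h_227 = 89;  h_228 = 56;  h_229 = 17;  h_230 = 0;  h_231 = 9
  h_232 = 92;  h_233 = 92;  h_234 = 48;  h_235 = 9;  h_236 = 19;  h_237 = 1
  h_238 = 47;  h_239 = 58;  h_240 = 76;  h_241 = 25;  h_242 = 67;  h_243 = 89
  h_244 = 36;  h_245 = 49;  h_246 = 59;  h_247 = 50;  h_248 = 14;  h_249 = 31
  h_250 = 79;  h_251 = 39;  h_252 = 2;  h_253 = 7;  h_254 = 10;  h_255 = 82
  h_256 = 44;  h_257 = 66;  h_258 = 37;  h_259 = 96;  h_260 = 2;  h_261 = 62
  h_262 = 47;  h_263 = 30;  h_264 = 51;  h_265 = 89;  h_266 = 39;  h_267 = 41
  h_268 = 80;  h_269 = 0;  h_270 = 14;  h_271 = 56;  h_272 = 24;  h_273 = 95
  h_274 = 52;  h_275 = 23;  h_276 = 72;  h_277 = 59
h_278 = 95·59 + 39·72 + 69·23 + 7·52 = 82
h_279 = 95·82 + 39·59 + 69·72 + 7·23 = 88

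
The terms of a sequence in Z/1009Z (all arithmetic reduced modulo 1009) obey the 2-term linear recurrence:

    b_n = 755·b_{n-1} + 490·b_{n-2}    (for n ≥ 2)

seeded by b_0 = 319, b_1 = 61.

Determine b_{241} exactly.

639

b_2 = 755·61 + 490·319 = 565
b_3 = 755·565 + 490·61 = 397
b_4 = 755·397 + 490·565 = 446
b_5 = 755·446 + 490·397 = 526
b_6 = 755·526 + 490·446 = 180
b_7 = 755·180 + 490·526 = 130
Continuing the recurrence:
  b_8 = 694;  b_9 = 432;  b_10 = 280;  b_11 = 309;  b_12 = 192;  b_13 = 733
  b_14 = 726;  b_15 = 209;  b_16 = 963;  b_17 = 77;  b_18 = 280;  b_19 = 916
  b_20 = 391;  b_21 = 412;  b_22 = 168;  b_23 = 795;  b_24 = 461;  b_25 = 26
  b_26 = 333;  b_27 = 806;  b_28 = 824;  b_29 = 997;  b_30 = 181;  b_31 = 614
  b_32 = 337;  b_33 = 345;  b_34 = 816;  b_35 = 128;  b_36 = 52;  b_37 = 71
  b_38 = 383;  b_39 = 66;  b_40 = 385;  b_41 = 135;  b_42 = 992;  b_43 = 847
  b_44 = 530;  b_45 = 917;  b_46 = 548;  b_47 = 375;  b_48 = 731;  b_49 = 94
  b_50 = 335;  b_51 = 321;  b_52 = 887;  b_53 = 604;  b_54 = 712;  b_55 = 86
  b_56 = 120;  b_57 = 561;  b_58 = 53;  b_59 = 97;  b_60 = 323;  b_61 = 803
  b_62 = 722;  b_63 = 210;  b_64 = 767;  b_65 = 910;  b_66 = 403;  b_67 = 478
  b_68 = 383;  b_69 = 723;  b_70 = 1001;  b_71 = 125;  b_72 = 654;  b_73 = 70
  b_74 = 989;  b_75 = 29;  b_76 = 996;  b_77 = 359;  b_78 = 317;  b_79 = 546
  b_80 = 502;  b_81 = 790;  b_82 = 924;  b_83 = 45;  b_84 = 397;  b_85 = 923
  b_86 = 448;  b_87 = 463;  b_88 = 9;  b_89 = 586;  b_90 = 862;  b_91 = 589
  b_92 = 344;  b_93 = 443;  b_94 = 543;  b_95 = 446;  b_96 = 427;  b_97 = 101
  b_98 = 947;  b_99 = 662;  b_100 = 245;  b_101 = 819;  b_102 = 816;  b_103 = 318
  b_104 = 224;  b_105 = 42;  b_106 = 210;  b_107 = 537;  b_108 = 808;  b_109 = 385
  b_110 = 475;  b_111 = 397;  b_112 = 742;  b_113 = 8;  b_114 = 326;  b_115 = 827
  b_116 = 132;  b_117 = 390;  b_118 = 935;  b_119 = 24;  b_120 = 22;  b_121 = 118
  b_122 = 988;  b_123 = 596;  b_124 = 775;  b_125 = 344;  b_126 = 773;  b_127 = 470
  b_128 = 77;  b_129 = 870;  b_130 = 388;  b_131 = 832;  b_132 = 990;  b_133 = 834
  b_134 = 834;  b_135 = 69;  b_136 = 651;  b_137 = 635;  b_138 = 296;  b_139 = 869
  b_140 = 998;  b_141 = 788;  b_142 = 294;  b_143 = 672;  b_144 = 615;  b_145 = 531
  b_146 = 1000;  b_147 = 136;  b_148 = 397;  b_149 = 108;  b_150 = 613;  b_151 = 136
  b_152 = 459;  b_153 = 504;  b_154 = 30;  b_155 = 207;  b_156 = 464;  b_157 = 727
  b_158 = 324;  b_159 = 495;  b_160 = 742;  b_161 = 605;  b_162 = 38;  b_163 = 242
  b_164 = 539;  b_165 = 845;  b_166 = 39;  b_167 = 544;  b_168 = 1005;  b_169 = 191
  b_170 = 985;  b_171 = 804;  b_172 = 959;  b_173 = 33;  b_174 = 415;  b_175 = 561
  b_176 = 316;  b_177 = 898;  b_178 = 405;  b_179 = 144;  b_180 = 434;  b_181 = 684
  b_182 = 582;  b_183 = 667;  b_184 = 736;  b_185 = 644;  b_186 = 309;  b_187 = 968
  b_188 = 384;  b_189 = 427;  b_190 = 1000;  b_191 = 635;  b_192 = 785;  b_193 = 770
  b_194 = 387;  b_195 = 518;  b_196 = 545;  b_197 = 364;  b_198 = 37;  b_199 = 459
  b_200 = 426;  b_201 = 671;  b_202 = 973;  b_203 = 928;  b_204 = 916;  b_205 = 76
  b_206 = 711;  b_207 = 933;  b_208 = 418;  b_209 = 875;  b_210 = 732;  b_211 = 662
  b_212 = 840;  b_213 = 30;  b_214 = 380;  b_215 = 918;  b_216 = 451;  b_217 = 278
  b_218 = 37;  b_219 = 697;  b_220 = 514;  b_221 = 93;  b_222 = 204;  b_223 = 817
  b_224 = 405;  b_225 = 814;  b_226 = 775;  b_227 = 210;  b_228 = 503;  b_229 = 363
  b_230 = 900;  b_231 = 729;  b_232 = 557;  b_233 = 815;  b_234 = 335;  b_235 = 461
  b_236 = 642;  b_237 = 264;  b_238 = 319;  b_239 = 911
b_240 = 755·911 + 490·319 = 591
b_241 = 755·591 + 490·911 = 639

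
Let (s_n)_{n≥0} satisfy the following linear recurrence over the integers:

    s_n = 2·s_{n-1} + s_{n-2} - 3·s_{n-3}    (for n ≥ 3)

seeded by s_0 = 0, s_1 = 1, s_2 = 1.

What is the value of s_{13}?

s_3 = 2·1 + 1·1 + -3·0 = 3
s_4 = 2·3 + 1·1 + -3·1 = 4
s_5 = 2·4 + 1·3 + -3·1 = 8
s_6 = 2·8 + 1·4 + -3·3 = 11
s_7 = 2·11 + 1·8 + -3·4 = 18
s_8 = 2·18 + 1·11 + -3·8 = 23
s_9 = 2·23 + 1·18 + -3·11 = 31
s_10 = 2·31 + 1·23 + -3·18 = 31
s_11 = 2·31 + 1·31 + -3·23 = 24
s_12 = 2·24 + 1·31 + -3·31 = -14
s_13 = 2·-14 + 1·24 + -3·31 = -97

-97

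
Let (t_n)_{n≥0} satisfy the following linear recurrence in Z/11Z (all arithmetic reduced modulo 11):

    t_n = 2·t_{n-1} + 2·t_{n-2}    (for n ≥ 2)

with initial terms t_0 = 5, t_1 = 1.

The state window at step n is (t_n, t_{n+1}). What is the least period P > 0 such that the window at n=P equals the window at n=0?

n=0: window = (5, 1)
n=1: window = (1, 1)
n=2: window = (1, 4)
n=3: window = (4, 10)
n=4: window = (10, 6)
n=5: window = (6, 10)
n=6: window = (10, 10)
n=7: window = (10, 7)
n=8: window = (7, 1)
n=9: window = (1, 5)
n=10: window = (5, 1)
window at n=10 equals window at n=0 → period = 10

10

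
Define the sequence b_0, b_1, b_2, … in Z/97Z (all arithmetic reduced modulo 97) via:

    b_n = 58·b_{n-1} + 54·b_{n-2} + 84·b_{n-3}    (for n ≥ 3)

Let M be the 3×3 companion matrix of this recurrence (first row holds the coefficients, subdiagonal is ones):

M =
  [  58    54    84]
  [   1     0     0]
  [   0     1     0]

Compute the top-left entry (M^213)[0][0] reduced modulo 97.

(M^213)[0][0] is the top entry after applying M 213 times to the unit state (1, 0, 0). Equivalently it is h_{215} for the auxiliary sequence (h_n) obeying the same recurrence with h_2 = 1 and h_i = 0 for 0 ≤ i < 2:
h_3 = 58·1 + 54·0 + 84·0 = 58
h_4 = 58·58 + 54·1 + 84·0 = 23
h_5 = 58·23 + 54·58 + 84·1 = 88
h_6 = 58·88 + 54·23 + 84·58 = 63
h_7 = 58·63 + 54·88 + 84·23 = 56
h_8 = 58·56 + 54·63 + 84·88 = 74
Continuing the recurrence:
  h_9 = 95;  h_10 = 48;  h_11 = 65;  h_12 = 83;  h_13 = 37;  h_14 = 60
  h_15 = 34;  h_16 = 75;  h_17 = 71;  h_18 = 63;  h_19 = 14;  h_20 = 90
  h_21 = 16;  h_22 = 77;  h_23 = 86;  h_24 = 14;  h_25 = 90;  h_26 = 8
  h_27 = 1;  h_28 = 96;  h_29 = 86;  h_30 = 71;  h_31 = 45;  h_32 = 88
  h_33 = 15;  h_34 = 90;  h_35 = 36;  h_36 = 60;  h_37 = 83;  h_38 = 20
  h_39 = 12;  h_40 = 18;  h_41 = 74;  h_42 = 64;  h_43 = 5;  h_44 = 68
  h_45 = 84;  h_46 = 40;  h_47 = 55;  h_48 = 87;  h_49 = 27;  h_50 = 20
  h_51 = 32;  h_52 = 63;  h_53 = 78;  h_54 = 41;  h_55 = 48;  h_56 = 7
  h_57 = 40;  h_58 = 37;  h_59 = 44;  h_60 = 53;  h_61 = 22;  h_62 = 74
  h_63 = 38;  h_64 = 94;  h_65 = 43;  h_66 = 92;  h_67 = 34;  h_68 = 76
  h_69 = 4;  h_70 = 14;  h_71 = 40;  h_72 = 17;  h_73 = 54;  h_74 = 38
  h_75 = 49;  h_76 = 21;  h_77 = 72;  h_78 = 17;  h_79 = 42;  h_80 = 90
  h_81 = 89;  h_82 = 67;  h_83 = 53;  h_84 = 6;  h_85 = 11;  h_86 = 79
  h_87 = 54;  h_88 = 77;  h_89 = 50;  h_90 = 51;  h_91 = 1;  h_92 = 28
  h_93 = 45;  h_94 = 35;  h_95 = 22;  h_96 = 59;  h_97 = 81;  h_98 = 32
  h_99 = 31;  h_100 = 48;  h_101 = 65;  h_102 = 42;  h_103 = 84;  h_104 = 87
  h_105 = 15;  h_106 = 14;  h_107 = 6;  h_108 = 36;  h_109 = 96;  h_110 = 62
  h_111 = 67;  h_112 = 69;  h_113 = 24;  h_114 = 76;  h_115 = 54;  h_116 = 37
  h_117 = 0;  h_118 = 35;  h_119 = 94;  h_120 = 67;  h_121 = 68;  h_122 = 35
  h_123 = 78;  h_124 = 1;  h_125 = 32;  h_126 = 23;  h_127 = 42;  h_128 = 61
  h_129 = 75;  h_130 = 17;  h_131 = 72;  h_132 = 45;  h_133 = 69;  h_134 = 64
  h_135 = 63;  h_136 = 5;  h_137 = 47;  h_138 = 43;  h_139 = 20;  h_140 = 58
  h_141 = 5;  h_142 = 58;  h_143 = 67;  h_144 = 66;  h_145 = 96;  h_146 = 16
  h_147 = 16;  h_148 = 59;  h_149 = 4;  h_150 = 9;  h_151 = 68;  h_152 = 13
  h_153 = 41;  h_154 = 62;  h_155 = 15;  h_156 = 96;  h_157 = 43;  h_158 = 14
  h_159 = 43;  h_160 = 72;  h_161 = 11;  h_162 = 87;  h_163 = 48;  h_164 = 64
  h_165 = 32;  h_166 = 32;  h_167 = 36;  h_168 = 5;  h_169 = 72;  h_170 = 1
  h_171 = 1;  h_172 = 49;  h_173 = 70;  h_174 = 0;  h_175 = 39;  h_176 = 91
  h_177 = 12;  h_178 = 59;  h_179 = 74;  h_180 = 47;  h_181 = 38;  h_182 = 94
  h_183 = 6;  h_184 = 80;  h_185 = 56;  h_186 = 21;  h_187 = 1;  h_188 = 76
  h_189 = 18;  h_190 = 91;  h_191 = 24;  h_192 = 58;  h_193 = 82;  h_194 = 10
  h_195 = 83;  h_196 = 20;  h_197 = 80;  h_198 = 82;  h_199 = 86;  h_200 = 34
  h_201 = 21;  h_202 = 93;  h_203 = 72;  h_204 = 1;  h_205 = 21;  h_206 = 45
  h_207 = 45;  h_208 = 14;  h_209 = 38;  h_210 = 47;  h_211 = 37;  h_212 = 19
  h_213 = 64
h_214 = 58·64 + 54·19 + 84·37 = 86
h_215 = 58·86 + 54·64 + 84·19 = 49

49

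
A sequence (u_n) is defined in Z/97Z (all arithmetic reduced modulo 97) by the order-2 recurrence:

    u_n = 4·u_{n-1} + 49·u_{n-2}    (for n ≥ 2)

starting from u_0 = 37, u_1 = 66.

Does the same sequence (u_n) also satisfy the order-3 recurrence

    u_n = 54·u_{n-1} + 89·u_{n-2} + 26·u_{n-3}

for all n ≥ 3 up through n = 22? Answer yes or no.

no

Terms u_0..u_22: 37, 66, 40, 96, 16, 15, 68, 37, 85, 19, 70, 47, 29, 91, 39, 56, 1, 32, 80, 45, 26, 78, 34
n=3: candidate gives 72, actual u_3 = 96 ✗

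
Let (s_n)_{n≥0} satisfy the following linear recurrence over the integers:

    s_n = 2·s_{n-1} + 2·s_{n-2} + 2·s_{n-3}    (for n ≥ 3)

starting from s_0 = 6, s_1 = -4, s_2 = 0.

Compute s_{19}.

s_3 = 2·0 + 2·-4 + 2·6 = 4
s_4 = 2·4 + 2·0 + 2·-4 = 0
s_5 = 2·0 + 2·4 + 2·0 = 8
s_6 = 2·8 + 2·0 + 2·4 = 24
s_7 = 2·24 + 2·8 + 2·0 = 64
s_8 = 2·64 + 2·24 + 2·8 = 192
s_9 = 2·192 + 2·64 + 2·24 = 560
s_10 = 2·560 + 2·192 + 2·64 = 1632
s_11 = 2·1632 + 2·560 + 2·192 = 4768
s_12 = 2·4768 + 2·1632 + 2·560 = 13920
s_13 = 2·13920 + 2·4768 + 2·1632 = 40640
s_14 = 2·40640 + 2·13920 + 2·4768 = 118656
s_15 = 2·118656 + 2·40640 + 2·13920 = 346432
s_16 = 2·346432 + 2·118656 + 2·40640 = 1011456
s_17 = 2·1011456 + 2·346432 + 2·118656 = 2953088
s_18 = 2·2953088 + 2·1011456 + 2·346432 = 8621952
s_19 = 2·8621952 + 2·2953088 + 2·1011456 = 25172992

25172992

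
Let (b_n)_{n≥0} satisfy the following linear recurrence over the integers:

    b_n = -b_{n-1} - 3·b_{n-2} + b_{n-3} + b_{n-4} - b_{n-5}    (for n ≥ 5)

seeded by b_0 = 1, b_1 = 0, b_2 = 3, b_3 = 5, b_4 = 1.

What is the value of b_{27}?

b_5 = -1·1 + -3·5 + 1·3 + 1·0 + -1·1 = -14
b_6 = -1·-14 + -3·1 + 1·5 + 1·3 + -1·0 = 19
b_7 = -1·19 + -3·-14 + 1·1 + 1·5 + -1·3 = 26
b_8 = -1·26 + -3·19 + 1·-14 + 1·1 + -1·5 = -101
b_9 = -1·-101 + -3·26 + 1·19 + 1·-14 + -1·1 = 27
b_10 = -1·27 + -3·-101 + 1·26 + 1·19 + -1·-14 = 335
b_11 = -1·335 + -3·27 + 1·-101 + 1·26 + -1·19 = -510
b_12 = -1·-510 + -3·335 + 1·27 + 1·-101 + -1·26 = -595
b_13 = -1·-595 + -3·-510 + 1·335 + 1·27 + -1·-101 = 2588
b_14 = -1·2588 + -3·-595 + 1·-510 + 1·335 + -1·27 = -1005
b_15 = -1·-1005 + -3·2588 + 1·-595 + 1·-510 + -1·335 = -8199
b_16 = -1·-8199 + -3·-1005 + 1·2588 + 1·-595 + -1·-510 = 13717
b_17 = -1·13717 + -3·-8199 + 1·-1005 + 1·2588 + -1·-595 = 13058
b_18 = -1·13058 + -3·13717 + 1·-8199 + 1·-1005 + -1·2588 = -66001
b_19 = -1·-66001 + -3·13058 + 1·13717 + 1·-8199 + -1·-1005 = 33350
b_20 = -1·33350 + -3·-66001 + 1·13058 + 1·13717 + -1·-8199 = 199627
b_21 = -1·199627 + -3·33350 + 1·-66001 + 1·13058 + -1·13717 = -366337
b_22 = -1·-366337 + -3·199627 + 1·33350 + 1·-66001 + -1·13058 = -278253
b_23 = -1·-278253 + -3·-366337 + 1·199627 + 1·33350 + -1·-66001 = 1676242
b_24 = -1·1676242 + -3·-278253 + 1·-366337 + 1·199627 + -1·33350 = -1041543
b_25 = -1·-1041543 + -3·1676242 + 1·-278253 + 1·-366337 + -1·199627 = -4831400
b_26 = -1·-4831400 + -3·-1041543 + 1·1676242 + 1·-278253 + -1·-366337 = 9720355
b_27 = -1·9720355 + -3·-4831400 + 1·-1041543 + 1·1676242 + -1·-278253 = 5686797

5686797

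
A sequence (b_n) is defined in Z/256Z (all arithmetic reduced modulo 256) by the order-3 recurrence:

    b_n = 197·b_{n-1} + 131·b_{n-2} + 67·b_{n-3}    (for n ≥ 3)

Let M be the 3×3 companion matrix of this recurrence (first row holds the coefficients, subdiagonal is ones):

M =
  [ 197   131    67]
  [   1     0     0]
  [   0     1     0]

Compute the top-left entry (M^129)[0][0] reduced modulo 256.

(M^129)[0][0] is the top entry after applying M 129 times to the unit state (1, 0, 0). Equivalently it is h_{131} for the auxiliary sequence (h_n) obeying the same recurrence with h_2 = 1 and h_i = 0 for 0 ≤ i < 2:
h_3 = 197·1 + 131·0 + 67·0 = 197
h_4 = 197·197 + 131·1 + 67·0 = 28
h_5 = 197·28 + 131·197 + 67·1 = 158
h_6 = 197·158 + 131·28 + 67·197 = 121
h_7 = 197·121 + 131·158 + 67·28 = 75
h_8 = 197·75 + 131·121 + 67·158 = 252
Continuing the recurrence:
  h_9 = 248;  h_10 = 109;  h_11 = 189;  h_12 = 32;  h_13 = 222;  h_14 = 173
  h_15 = 27;  h_16 = 104;  h_17 = 32;  h_18 = 233;  h_19 = 229;  h_20 = 212
  h_21 = 78;  h_22 = 113;  h_23 = 91;  h_24 = 68;  h_25 = 120;  h_26 = 245
  h_27 = 189;  h_28 = 56;  h_29 = 238;  h_30 = 69;  h_31 = 139;  h_32 = 144
  h_33 = 0;  h_34 = 17;  h_35 = 197;  h_36 = 76;  h_37 = 190;  h_38 = 169
  h_39 = 43;  h_40 = 76;  h_41 = 184;  h_42 = 189;  h_43 = 125;  h_44 = 16
  h_45 = 190;  h_46 = 29;  h_47 = 187;  h_48 = 120;  h_49 = 160;  h_50 = 121
  h_51 = 101;  h_52 = 132;  h_53 = 238;  h_54 = 33;  h_55 = 187;  h_56 = 20
  h_57 = 184;  h_58 = 197;  h_59 = 253;  h_60 = 168;  h_61 = 78;  h_62 = 53
  h_63 = 171;  h_64 = 32;  h_65 = 0;  h_66 = 33;  h_67 = 197;  h_68 = 124
  h_69 = 222;  h_70 = 217;  h_71 = 11;  h_72 = 156;  h_73 = 120;  h_74 = 13
  h_75 = 61;  h_76 = 0;  h_77 = 158;  h_78 = 141;  h_79 = 91;  h_80 = 136
  h_81 = 32;  h_82 = 9;  h_83 = 229;  h_84 = 52;  h_85 = 142;  h_86 = 209
  h_87 = 27;  h_88 = 228;  h_89 = 248;  h_90 = 149;  h_91 = 61;  h_92 = 24
  h_93 = 174;  h_94 = 37;  h_95 = 203;  h_96 = 176;  h_97 = 0;  h_98 = 49
  h_99 = 197;  h_100 = 172;  h_101 = 254;  h_102 = 9;  h_103 = 235;  h_104 = 236
  h_105 = 56;  h_106 = 93;  h_107 = 253;  h_108 = 240;  h_109 = 126;  h_110 = 253
  h_111 = 251;  h_112 = 152;  h_113 = 160;  h_114 = 153;  h_115 = 101;  h_116 = 228
  h_117 = 46;  h_118 = 129;  h_119 = 123;  h_120 = 180;  h_121 = 56;  h_122 = 101
  h_123 = 125;  h_124 = 136;  h_125 = 14;  h_126 = 21;  h_127 = 235;  h_128 = 64
  h_129 = 0
h_130 = 197·0 + 131·64 + 67·235 = 65
h_131 = 197·65 + 131·0 + 67·64 = 197

197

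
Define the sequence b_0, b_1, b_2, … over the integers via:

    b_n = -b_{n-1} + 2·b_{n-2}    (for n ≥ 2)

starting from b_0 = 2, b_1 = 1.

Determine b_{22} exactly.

1398103

b_2 = -1·1 + 2·2 = 3
b_3 = -1·3 + 2·1 = -1
b_4 = -1·-1 + 2·3 = 7
b_5 = -1·7 + 2·-1 = -9
b_6 = -1·-9 + 2·7 = 23
b_7 = -1·23 + 2·-9 = -41
b_8 = -1·-41 + 2·23 = 87
b_9 = -1·87 + 2·-41 = -169
b_10 = -1·-169 + 2·87 = 343
b_11 = -1·343 + 2·-169 = -681
b_12 = -1·-681 + 2·343 = 1367
b_13 = -1·1367 + 2·-681 = -2729
b_14 = -1·-2729 + 2·1367 = 5463
b_15 = -1·5463 + 2·-2729 = -10921
b_16 = -1·-10921 + 2·5463 = 21847
b_17 = -1·21847 + 2·-10921 = -43689
b_18 = -1·-43689 + 2·21847 = 87383
b_19 = -1·87383 + 2·-43689 = -174761
b_20 = -1·-174761 + 2·87383 = 349527
b_21 = -1·349527 + 2·-174761 = -699049
b_22 = -1·-699049 + 2·349527 = 1398103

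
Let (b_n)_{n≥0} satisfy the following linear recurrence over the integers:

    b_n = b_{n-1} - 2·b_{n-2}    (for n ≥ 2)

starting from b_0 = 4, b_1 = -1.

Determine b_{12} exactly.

-229

b_2 = 1·-1 + -2·4 = -9
b_3 = 1·-9 + -2·-1 = -7
b_4 = 1·-7 + -2·-9 = 11
b_5 = 1·11 + -2·-7 = 25
b_6 = 1·25 + -2·11 = 3
b_7 = 1·3 + -2·25 = -47
b_8 = 1·-47 + -2·3 = -53
b_9 = 1·-53 + -2·-47 = 41
b_10 = 1·41 + -2·-53 = 147
b_11 = 1·147 + -2·41 = 65
b_12 = 1·65 + -2·147 = -229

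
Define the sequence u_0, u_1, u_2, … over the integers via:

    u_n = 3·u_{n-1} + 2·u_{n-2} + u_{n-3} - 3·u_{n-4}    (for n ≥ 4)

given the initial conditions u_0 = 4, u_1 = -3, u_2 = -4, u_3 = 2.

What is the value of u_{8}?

u_4 = 3·2 + 2·-4 + 1·-3 + -3·4 = -17
u_5 = 3·-17 + 2·2 + 1·-4 + -3·-3 = -42
u_6 = 3·-42 + 2·-17 + 1·2 + -3·-4 = -146
u_7 = 3·-146 + 2·-42 + 1·-17 + -3·2 = -545
u_8 = 3·-545 + 2·-146 + 1·-42 + -3·-17 = -1918

-1918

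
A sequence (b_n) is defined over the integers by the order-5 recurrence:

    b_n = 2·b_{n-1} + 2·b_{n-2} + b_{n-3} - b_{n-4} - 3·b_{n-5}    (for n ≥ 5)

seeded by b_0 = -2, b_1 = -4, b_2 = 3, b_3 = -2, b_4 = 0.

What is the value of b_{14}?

b_5 = 2·0 + 2·-2 + 1·3 + -1·-4 + -3·-2 = 9
b_6 = 2·9 + 2·0 + 1·-2 + -1·3 + -3·-4 = 25
b_7 = 2·25 + 2·9 + 1·0 + -1·-2 + -3·3 = 61
b_8 = 2·61 + 2·25 + 1·9 + -1·0 + -3·-2 = 187
b_9 = 2·187 + 2·61 + 1·25 + -1·9 + -3·0 = 512
b_10 = 2·512 + 2·187 + 1·61 + -1·25 + -3·9 = 1407
b_11 = 2·1407 + 2·512 + 1·187 + -1·61 + -3·25 = 3889
b_12 = 2·3889 + 2·1407 + 1·512 + -1·187 + -3·61 = 10734
b_13 = 2·10734 + 2·3889 + 1·1407 + -1·512 + -3·187 = 29580
b_14 = 2·29580 + 2·10734 + 1·3889 + -1·1407 + -3·512 = 81574

81574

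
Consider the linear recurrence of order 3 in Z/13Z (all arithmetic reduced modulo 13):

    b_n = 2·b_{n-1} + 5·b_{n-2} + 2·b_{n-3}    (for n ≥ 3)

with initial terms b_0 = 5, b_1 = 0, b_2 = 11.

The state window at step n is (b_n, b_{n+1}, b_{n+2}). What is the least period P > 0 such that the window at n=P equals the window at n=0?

12

n=0: window = (5, 0, 11)
n=1: window = (0, 11, 6)
n=2: window = (11, 6, 2)
n=3: window = (6, 2, 4)
n=4: window = (2, 4, 4)
n=5: window = (4, 4, 6)
n=6: window = (4, 6, 1)
n=7: window = (6, 1, 1)
n=8: window = (1, 1, 6)
n=9: window = (1, 6, 6)
n=10: window = (6, 6, 5)
n=11: window = (6, 5, 0)
n=12: window = (5, 0, 11)
window at n=12 equals window at n=0 → period = 12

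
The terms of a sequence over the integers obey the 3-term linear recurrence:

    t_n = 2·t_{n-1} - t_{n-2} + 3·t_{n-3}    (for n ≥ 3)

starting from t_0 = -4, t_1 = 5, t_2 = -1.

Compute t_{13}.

t_3 = 2·-1 + -1·5 + 3·-4 = -19
t_4 = 2·-19 + -1·-1 + 3·5 = -22
t_5 = 2·-22 + -1·-19 + 3·-1 = -28
t_6 = 2·-28 + -1·-22 + 3·-19 = -91
t_7 = 2·-91 + -1·-28 + 3·-22 = -220
t_8 = 2·-220 + -1·-91 + 3·-28 = -433
t_9 = 2·-433 + -1·-220 + 3·-91 = -919
t_10 = 2·-919 + -1·-433 + 3·-220 = -2065
t_11 = 2·-2065 + -1·-919 + 3·-433 = -4510
t_12 = 2·-4510 + -1·-2065 + 3·-919 = -9712
t_13 = 2·-9712 + -1·-4510 + 3·-2065 = -21109

-21109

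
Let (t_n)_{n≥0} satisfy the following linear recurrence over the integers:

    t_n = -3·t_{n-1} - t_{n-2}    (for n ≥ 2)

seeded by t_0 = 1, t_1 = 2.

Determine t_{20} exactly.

-243756479

t_2 = -3·2 + -1·1 = -7
t_3 = -3·-7 + -1·2 = 19
t_4 = -3·19 + -1·-7 = -50
t_5 = -3·-50 + -1·19 = 131
t_6 = -3·131 + -1·-50 = -343
t_7 = -3·-343 + -1·131 = 898
t_8 = -3·898 + -1·-343 = -2351
t_9 = -3·-2351 + -1·898 = 6155
t_10 = -3·6155 + -1·-2351 = -16114
t_11 = -3·-16114 + -1·6155 = 42187
t_12 = -3·42187 + -1·-16114 = -110447
t_13 = -3·-110447 + -1·42187 = 289154
t_14 = -3·289154 + -1·-110447 = -757015
t_15 = -3·-757015 + -1·289154 = 1981891
t_16 = -3·1981891 + -1·-757015 = -5188658
t_17 = -3·-5188658 + -1·1981891 = 13584083
t_18 = -3·13584083 + -1·-5188658 = -35563591
t_19 = -3·-35563591 + -1·13584083 = 93106690
t_20 = -3·93106690 + -1·-35563591 = -243756479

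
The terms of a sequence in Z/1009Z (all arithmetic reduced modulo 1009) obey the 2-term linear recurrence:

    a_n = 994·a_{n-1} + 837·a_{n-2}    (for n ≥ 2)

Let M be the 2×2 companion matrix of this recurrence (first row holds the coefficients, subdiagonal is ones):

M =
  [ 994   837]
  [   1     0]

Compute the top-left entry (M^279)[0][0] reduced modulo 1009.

(M^279)[0][0] is the top entry after applying M 279 times to the unit state (1, 0). Equivalently it is h_{280} for the auxiliary sequence (h_n) obeying the same recurrence with h_1 = 1 and h_i = 0 for 0 ≤ i < 1:
h_2 = 994·1 + 837·0 = 994
h_3 = 994·994 + 837·1 = 53
h_4 = 994·53 + 837·994 = 776
h_5 = 994·776 + 837·53 = 433
h_6 = 994·433 + 837·776 = 284
h_7 = 994·284 + 837·433 = 975
Continuing the recurrence:
  h_8 = 94;  h_9 = 402;  h_10 = 0;  h_11 = 477;  h_12 = 917;  h_13 = 56
  h_14 = 858;  h_15 = 705;  h_16 = 262;  h_17 = 935;  h_18 = 442;  h_19 = 44
  h_20 = 0;  h_21 = 504;  h_22 = 512;  h_23 = 478;  h_24 = 621;  h_25 = 288
  h_26 = 867;  h_27 = 17;  h_28 = 962;  h_29 = 808;  h_30 = 0;  h_31 = 266
  h_32 = 46;  h_33 = 981;  h_34 = 580;  h_35 = 152;  h_36 = 878;  h_37 = 37
  h_38 = 788;  h_39 = 987;  h_40 = 0;  h_41 = 757;  h_42 = 753;  h_43 = 770
  h_44 = 194;  h_45 = 865;  h_46 = 71;  h_47 = 496;  h_48 = 528;  h_49 = 605
  h_50 = 0;  h_51 = 876;  h_52 = 986;  h_53 = 14;  h_54 = 719;  h_55 = 933
  h_56 = 570;  h_57 = 486;  h_58 = 615;  h_59 = 11;  h_60 = 0;  h_61 = 126
  h_62 = 128;  h_63 = 624;  h_64 = 912;  h_65 = 72;  h_66 = 469;  h_67 = 761
  h_68 = 745;  h_69 = 202;  h_70 = 0;  h_71 = 571;  h_72 = 516;  h_73 = 1002
  h_74 = 145;  h_75 = 38;  h_76 = 724;  h_77 = 766;  h_78 = 197;  h_79 = 499
  h_80 = 0;  h_81 = 946;  h_82 = 945;  h_83 = 697;  h_84 = 553;  h_85 = 973
  h_86 = 270;  h_87 = 124;  h_88 = 132;  h_89 = 908;  h_90 = 0;  h_91 = 219
  h_92 = 751;  h_93 = 508;  h_94 = 432;  h_95 = 990;  h_96 = 647;  h_97 = 626
  h_98 = 406;  h_99 = 255;  h_100 = 0;  h_101 = 536;  h_102 = 32;  h_103 = 156
  h_104 = 228;  h_105 = 18;  h_106 = 874;  h_107 = 947;  h_108 = 943;  h_109 = 555
  h_110 = 0;  h_111 = 395;  h_112 = 129;  h_113 = 755;  h_114 = 793;  h_115 = 514
  h_116 = 181;  h_117 = 696;  h_118 = 806;  h_119 = 377;  h_120 = 0;  h_121 = 741
  h_122 = 993;  h_123 = 931;  h_124 = 895;  h_125 = 1000;  h_126 = 572;  h_127 = 31
  h_128 = 33;  h_129 = 227;  h_130 = 0;  h_131 = 307;  h_132 = 440;  h_133 = 127
  h_134 = 108;  h_135 = 752;  h_136 = 414;  h_137 = 661;  h_138 = 606;  h_139 = 316
  h_140 = 0;  h_141 = 134;  h_142 = 8;  h_143 = 39;  h_144 = 57;  h_145 = 509
  h_146 = 723;  h_147 = 489;  h_148 = 488;  h_149 = 391;  h_150 = 0;  h_151 = 351
  h_152 = 789;  h_153 = 441;  h_154 = 955;  h_155 = 633;  h_156 = 802;  h_157 = 174
  h_158 = 706;  h_159 = 851;  h_160 = 0;  h_161 = 942;  h_162 = 1005;  h_163 = 485
  h_164 = 476;  h_165 = 250;  h_166 = 143;  h_167 = 260;  h_168 = 765;  h_169 = 309
  h_170 = 0;  h_171 = 329;  h_172 = 110;  h_173 = 284;  h_174 = 27;  h_175 = 188
  h_176 = 608;  h_177 = 922;  h_178 = 656;  h_179 = 79;  h_180 = 0;  h_181 = 538
  h_182 = 2;  h_183 = 262;  h_184 = 771;  h_185 = 884;  h_186 = 433;  h_187 = 879
  h_188 = 122;  h_189 = 350;  h_190 = 0;  h_191 = 340;  h_192 = 954;  h_193 = 867
  h_194 = 491;  h_195 = 915;  h_196 = 705;  h_197 = 548;  h_198 = 681;  h_199 = 465
  h_200 = 0;  h_201 = 740;  h_202 = 1008;  h_203 = 878;  h_204 = 119;  h_205 = 567
  h_206 = 288;  h_207 = 65;  h_208 = 948;  h_209 = 834;  h_210 = 0;  h_211 = 839
  h_212 = 532;  h_213 = 71;  h_214 = 259;  h_215 = 47;  h_216 = 152;  h_217 = 735
  h_218 = 164;  h_219 = 272;  h_220 = 0;  h_221 = 639;  h_222 = 505;  h_223 = 570
  h_224 = 445;  h_225 = 221;  h_226 = 865;  h_227 = 472;  h_228 = 535;  h_229 = 592
  h_230 = 0;  h_231 = 85;  h_232 = 743;  h_233 = 469;  h_234 = 375;  h_235 = 481
  h_236 = 933;  h_237 = 137;  h_238 = 927;  h_239 = 873;  h_240 = 0;  h_241 = 185
  h_242 = 252;  h_243 = 724;  h_244 = 282;  h_245 = 394;  h_246 = 72;  h_247 = 773
  h_248 = 237;  h_249 = 713;  h_250 = 0;  h_251 = 462;  h_252 = 133;  h_253 = 270
  h_254 = 317;  h_255 = 264;  h_256 = 38;  h_257 = 436;  h_258 = 41;  h_259 = 68
  h_260 = 0;  h_261 = 412;  h_262 = 883;  h_263 = 647;  h_264 = 868;  h_265 = 812
  h_266 = 973;  h_267 = 118;  h_268 = 386;  h_269 = 148;  h_270 = 0;  h_271 = 778
  h_272 = 438;  h_273 = 874;  h_274 = 346;  h_275 = 877;  h_276 = 990;  h_277 = 791
  h_278 = 484
h_279 = 994·484 + 837·791 = 975
h_280 = 994·975 + 837·484 = 0

0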